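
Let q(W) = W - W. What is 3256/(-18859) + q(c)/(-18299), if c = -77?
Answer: -3256/18859 ≈ -0.17265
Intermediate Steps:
q(W) = 0
3256/(-18859) + q(c)/(-18299) = 3256/(-18859) + 0/(-18299) = 3256*(-1/18859) + 0*(-1/18299) = -3256/18859 + 0 = -3256/18859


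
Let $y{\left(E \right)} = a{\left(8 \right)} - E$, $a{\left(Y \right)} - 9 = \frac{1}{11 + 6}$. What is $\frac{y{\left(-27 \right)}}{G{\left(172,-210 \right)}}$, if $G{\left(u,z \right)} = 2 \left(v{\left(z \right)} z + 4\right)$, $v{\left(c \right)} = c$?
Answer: $\frac{613}{1499536} \approx 0.00040879$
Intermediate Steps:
$a{\left(Y \right)} = \frac{154}{17}$ ($a{\left(Y \right)} = 9 + \frac{1}{11 + 6} = 9 + \frac{1}{17} = \frac{154}{17}$)
$y{\left(E \right)} = \frac{154}{17} - E$
$G{\left(u,z \right)} = 8 + 2 z^{2}$ ($G{\left(u,z \right)} = 2 \left(z z + 4\right) = 2 \left(z^{2} + 4\right) = 2 \left(4 + z^{2}\right) = 8 + 2 z^{2}$)
$\frac{y{\left(-27 \right)}}{G{\left(172,-210 \right)}} = \frac{\frac{154}{17} - -27}{8 + 2 \left(-210\right)^{2}} = \frac{\frac{154}{17} + 27}{8 + 2 \cdot 44100} = \frac{613}{17 \left(8 + 88200\right)} = \frac{613}{17 \cdot 88208} = \frac{613}{17} \cdot \frac{1}{88208} = \frac{613}{1499536}$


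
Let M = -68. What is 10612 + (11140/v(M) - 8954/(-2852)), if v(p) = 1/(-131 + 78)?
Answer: -826801731/1426 ≈ -5.7981e+5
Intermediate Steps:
v(p) = -1/53 (v(p) = 1/(-53) = -1/53)
10612 + (11140/v(M) - 8954/(-2852)) = 10612 + (11140/(-1/53) - 8954/(-2852)) = 10612 + (11140*(-53) - 8954*(-1/2852)) = 10612 + (-590420 + 4477/1426) = 10612 - 841934443/1426 = -826801731/1426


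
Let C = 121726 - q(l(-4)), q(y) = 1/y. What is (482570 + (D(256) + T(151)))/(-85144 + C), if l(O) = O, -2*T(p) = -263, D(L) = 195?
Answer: 1931586/146329 ≈ 13.200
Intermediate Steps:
T(p) = 263/2 (T(p) = -½*(-263) = 263/2)
C = 486905/4 (C = 121726 - 1/(-4) = 121726 - 1*(-¼) = 121726 + ¼ = 486905/4 ≈ 1.2173e+5)
(482570 + (D(256) + T(151)))/(-85144 + C) = (482570 + (195 + 263/2))/(-85144 + 486905/4) = (482570 + 653/2)/(146329/4) = (965793/2)*(4/146329) = 1931586/146329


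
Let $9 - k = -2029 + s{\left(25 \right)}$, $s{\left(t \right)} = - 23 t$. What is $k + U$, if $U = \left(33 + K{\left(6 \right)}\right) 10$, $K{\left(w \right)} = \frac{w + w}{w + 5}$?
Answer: $\frac{32493}{11} \approx 2953.9$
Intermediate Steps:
$K{\left(w \right)} = \frac{2 w}{5 + w}$
$U = \frac{3750}{11}$ ($U = \left(33 + 2 \cdot 6 \frac{1}{5 + 6}\right) 10 = \left(33 + 2 \cdot 6 \cdot \frac{1}{11}\right) 10 = \left(33 + \frac{12}{11}\right) 10 = \frac{375}{11} \cdot 10 = \frac{3750}{11} \approx 340.91$)
$k = 2613$ ($k = 9 - \left(-2029 - 575\right) = 9 - -2604 = 9 + 2604 = 2613$)
$k + U = 2613 + \frac{3750}{11} = \frac{32493}{11}$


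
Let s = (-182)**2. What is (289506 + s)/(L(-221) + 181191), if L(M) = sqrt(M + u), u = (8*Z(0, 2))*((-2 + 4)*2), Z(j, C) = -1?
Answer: 29228826165/16415089367 - 161315*I*sqrt(253)/16415089367 ≈ 1.7806 - 0.00015631*I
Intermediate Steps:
s = 33124
u = -32 (u = (8*(-1))*((-2 + 4)*2) = -16*2 = -8*4 = -32)
L(M) = sqrt(-32 + M) (L(M) = sqrt(M - 32) = sqrt(-32 + M))
(289506 + s)/(L(-221) + 181191) = (289506 + 33124)/(sqrt(-32 - 221) + 181191) = 322630/(sqrt(-253) + 181191) = 322630/(I*sqrt(253) + 181191) = 322630/(181191 + I*sqrt(253))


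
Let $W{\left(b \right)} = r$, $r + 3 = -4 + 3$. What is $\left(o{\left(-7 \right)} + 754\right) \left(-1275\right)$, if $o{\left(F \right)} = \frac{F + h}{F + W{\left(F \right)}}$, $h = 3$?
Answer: $- \frac{10579950}{11} \approx -9.6181 \cdot 10^{5}$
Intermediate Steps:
$r = -4$ ($r = -3 + \left(-4 + 3\right) = -3 - 1 = -4$)
$W{\left(b \right)} = -4$
$o{\left(F \right)} = \frac{3 + F}{-4 + F}$ ($o{\left(F \right)} = \frac{F + 3}{F - 4} = \frac{3 + F}{-4 + F}$)
$\left(o{\left(-7 \right)} + 754\right) \left(-1275\right) = \left(\frac{3 - 7}{-4 - 7} + 754\right) \left(-1275\right) = \left(\frac{1}{-11} \left(-4\right) + 754\right) \left(-1275\right) = \left(\left(- \frac{1}{11}\right) \left(-4\right) + 754\right) \left(-1275\right) = \left(\frac{4}{11} + 754\right) \left(-1275\right) = \frac{8298}{11} \left(-1275\right) = - \frac{10579950}{11}$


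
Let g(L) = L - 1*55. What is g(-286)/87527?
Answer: -31/7957 ≈ -0.0038959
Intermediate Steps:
g(L) = -55 + L (g(L) = L - 55 = -55 + L)
g(-286)/87527 = (-55 - 286)/87527 = -341*1/87527 = -31/7957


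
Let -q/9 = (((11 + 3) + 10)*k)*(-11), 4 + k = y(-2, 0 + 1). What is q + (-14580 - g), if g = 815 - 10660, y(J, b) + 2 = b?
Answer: -16615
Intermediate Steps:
y(J, b) = -2 + b
k = -5 (k = -4 + (-2 + (0 + 1)) = -4 + (-2 + 1) = -4 - 1 = -5)
g = -9845
q = -11880 (q = -9*((11 + 3) + 10)*(-5)*(-11) = -9*(14 + 10)*(-5)*(-11) = -9*24*(-5)*(-11) = -(-1080)*(-11) = -9*1320 = -11880)
q + (-14580 - g) = -11880 + (-14580 - 1*(-9845)) = -11880 + (-14580 + 9845) = -11880 - 4735 = -16615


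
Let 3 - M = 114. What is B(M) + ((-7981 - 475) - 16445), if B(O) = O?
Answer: -25012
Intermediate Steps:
M = -111 (M = 3 - 1*114 = 3 - 114 = -111)
B(M) + ((-7981 - 475) - 16445) = -111 + ((-7981 - 475) - 16445) = -111 + (-8456 - 16445) = -111 - 24901 = -25012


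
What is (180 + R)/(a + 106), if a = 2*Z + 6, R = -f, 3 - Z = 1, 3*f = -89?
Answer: 629/348 ≈ 1.8075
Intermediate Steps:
f = -89/3 (f = (1/3)*(-89) = -89/3 ≈ -29.667)
Z = 2 (Z = 3 - 1*1 = 3 - 1 = 2)
R = 89/3 (R = -1*(-89/3) = 89/3 ≈ 29.667)
a = 10 (a = 2*2 + 6 = 4 + 6 = 10)
(180 + R)/(a + 106) = (180 + 89/3)/(10 + 106) = (629/3)/116 = (629/3)*(1/116) = 629/348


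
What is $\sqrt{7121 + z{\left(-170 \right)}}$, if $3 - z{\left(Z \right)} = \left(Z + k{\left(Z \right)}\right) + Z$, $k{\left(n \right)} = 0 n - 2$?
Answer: $\sqrt{7466} \approx 86.406$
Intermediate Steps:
$k{\left(n \right)} = -2$ ($k{\left(n \right)} = 0 - 2 = -2$)
$z{\left(Z \right)} = 5 - 2 Z$ ($z{\left(Z \right)} = 3 - \left(\left(Z - 2\right) + Z\right) = 3 - \left(\left(-2 + Z\right) + Z\right) = 3 - \left(-2 + 2 Z\right) = 5 - 2 Z$)
$\sqrt{7121 + z{\left(-170 \right)}} = \sqrt{7121 + \left(5 - -340\right)} = \sqrt{7121 + \left(5 + 340\right)} = \sqrt{7121 + 345} = \sqrt{7466}$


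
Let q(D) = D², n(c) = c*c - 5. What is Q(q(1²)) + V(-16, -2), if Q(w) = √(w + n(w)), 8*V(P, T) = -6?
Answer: -¾ + I*√3 ≈ -0.75 + 1.732*I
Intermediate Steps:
n(c) = -5 + c² (n(c) = c² - 5 = -5 + c²)
V(P, T) = -¾ (V(P, T) = (⅛)*(-6) = -¾)
Q(w) = √(-5 + w + w²) (Q(w) = √(w + (-5 + w²)) = √(-5 + w + w²))
Q(q(1²)) + V(-16, -2) = √(-5 + (1²)² + ((1²)²)²) - ¾ = √(-5 + 1² + (1²)²) - ¾ = √(-5 + 1 + 1²) - ¾ = √(-5 + 1 + 1) - ¾ = √(-3) - ¾ = I*√3 - ¾ = -¾ + I*√3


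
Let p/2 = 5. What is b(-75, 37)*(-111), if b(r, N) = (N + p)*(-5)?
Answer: 26085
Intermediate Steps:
p = 10 (p = 2*5 = 10)
b(r, N) = -50 - 5*N (b(r, N) = (N + 10)*(-5) = (10 + N)*(-5) = -50 - 5*N)
b(-75, 37)*(-111) = (-50 - 5*37)*(-111) = (-50 - 185)*(-111) = -235*(-111) = 26085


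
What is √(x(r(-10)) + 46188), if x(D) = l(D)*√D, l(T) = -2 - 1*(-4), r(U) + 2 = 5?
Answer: √(46188 + 2*√3) ≈ 214.92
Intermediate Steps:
r(U) = 3 (r(U) = -2 + 5 = 3)
l(T) = 2 (l(T) = -2 + 4 = 2)
x(D) = 2*√D
√(x(r(-10)) + 46188) = √(2*√3 + 46188) = √(46188 + 2*√3)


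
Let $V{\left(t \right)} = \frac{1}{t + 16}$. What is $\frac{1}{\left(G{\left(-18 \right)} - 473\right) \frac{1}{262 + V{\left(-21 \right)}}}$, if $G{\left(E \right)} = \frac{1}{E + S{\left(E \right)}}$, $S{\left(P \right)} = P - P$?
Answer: $- \frac{23562}{42575} \approx -0.55342$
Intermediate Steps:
$S{\left(P \right)} = 0$
$V{\left(t \right)} = \frac{1}{16 + t}$
$G{\left(E \right)} = \frac{1}{E}$ ($G{\left(E \right)} = \frac{1}{E + 0} = \frac{1}{E}$)
$\frac{1}{\left(G{\left(-18 \right)} - 473\right) \frac{1}{262 + V{\left(-21 \right)}}} = \frac{1}{\left(\frac{1}{-18} - 473\right) \frac{1}{262 + \frac{1}{16 - 21}}} = \frac{1}{\left(- \frac{1}{18} - 473\right) \frac{1}{262 + \frac{1}{-5}}} = \frac{1}{\left(- \frac{8515}{18}\right) \frac{1}{262 - \frac{1}{5}}} = \frac{1}{\left(- \frac{8515}{18}\right) \frac{1}{\frac{1309}{5}}} = \frac{1}{\left(- \frac{8515}{18}\right) \frac{5}{1309}} = \frac{1}{- \frac{42575}{23562}} = - \frac{23562}{42575}$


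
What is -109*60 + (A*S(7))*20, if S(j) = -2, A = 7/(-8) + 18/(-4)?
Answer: -6325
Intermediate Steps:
A = -43/8 (A = 7*(-1/8) + 18*(-1/4) = -7/8 - 9/2 = -43/8 ≈ -5.3750)
-109*60 + (A*S(7))*20 = -109*60 - 43/8*(-2)*20 = -6540 + (43/4)*20 = -6540 + 215 = -6325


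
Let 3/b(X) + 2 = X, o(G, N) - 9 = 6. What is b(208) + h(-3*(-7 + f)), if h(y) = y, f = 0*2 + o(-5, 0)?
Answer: -4941/206 ≈ -23.985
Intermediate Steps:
o(G, N) = 15 (o(G, N) = 9 + 6 = 15)
f = 15 (f = 0*2 + 15 = 0 + 15 = 15)
b(X) = 3/(-2 + X)
b(208) + h(-3*(-7 + f)) = 3/(-2 + 208) - 3*(-7 + 15) = 3/206 - 3*8 = 3*(1/206) - 24 = 3/206 - 24 = -4941/206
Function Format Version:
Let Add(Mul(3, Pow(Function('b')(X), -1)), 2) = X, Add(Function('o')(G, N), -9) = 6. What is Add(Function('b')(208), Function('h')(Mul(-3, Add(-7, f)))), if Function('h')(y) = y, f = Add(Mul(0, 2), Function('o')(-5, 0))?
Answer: Rational(-4941, 206) ≈ -23.985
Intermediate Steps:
Function('o')(G, N) = 15 (Function('o')(G, N) = Add(9, 6) = 15)
f = 15 (f = Add(Mul(0, 2), 15) = Add(0, 15) = 15)
Function('b')(X) = Mul(3, Pow(Add(-2, X), -1))
Add(Function('b')(208), Function('h')(Mul(-3, Add(-7, f)))) = Add(Mul(3, Pow(Add(-2, 208), -1)), Mul(-3, Add(-7, 15))) = Add(Mul(3, Pow(206, -1)), Mul(-3, 8)) = Add(Mul(3, Rational(1, 206)), -24) = Add(Rational(3, 206), -24) = Rational(-4941, 206)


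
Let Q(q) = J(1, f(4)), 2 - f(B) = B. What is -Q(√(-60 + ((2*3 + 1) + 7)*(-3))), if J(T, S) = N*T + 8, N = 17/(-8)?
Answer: -47/8 ≈ -5.8750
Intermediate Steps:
N = -17/8 (N = 17*(-⅛) = -17/8 ≈ -2.1250)
f(B) = 2 - B
J(T, S) = 8 - 17*T/8 (J(T, S) = -17*T/8 + 8 = 8 - 17*T/8)
Q(q) = 47/8 (Q(q) = 8 - 17/8*1 = 8 - 17/8 = 47/8)
-Q(√(-60 + ((2*3 + 1) + 7)*(-3))) = -1*47/8 = -47/8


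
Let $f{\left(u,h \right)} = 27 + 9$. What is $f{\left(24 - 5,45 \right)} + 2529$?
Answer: $2565$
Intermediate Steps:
$f{\left(u,h \right)} = 36$
$f{\left(24 - 5,45 \right)} + 2529 = 36 + 2529 = 2565$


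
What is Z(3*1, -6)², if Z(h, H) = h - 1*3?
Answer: 0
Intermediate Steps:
Z(h, H) = -3 + h (Z(h, H) = h - 3 = -3 + h)
Z(3*1, -6)² = (-3 + 3*1)² = (-3 + 3)² = 0² = 0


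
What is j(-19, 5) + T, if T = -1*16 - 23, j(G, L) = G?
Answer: -58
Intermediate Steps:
T = -39 (T = -16 - 23 = -39)
j(-19, 5) + T = -19 - 39 = -58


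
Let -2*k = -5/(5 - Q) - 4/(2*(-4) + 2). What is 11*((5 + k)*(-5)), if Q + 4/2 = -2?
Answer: -4895/18 ≈ -271.94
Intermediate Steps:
Q = -4 (Q = -2 - 2 = -4)
k = -1/18 (k = -(-5/(5 - 1*(-4)) - 4/(2*(-4) + 2))/2 = -(-5/(5 + 4) - 4/(-8 + 2))/2 = -(-5/9 - 4/(-6))/2 = -(-5*⅑ - 4*(-⅙))/2 = -(-5/9 + ⅔)/2 = -½*⅑ = -1/18 ≈ -0.055556)
11*((5 + k)*(-5)) = 11*((5 - 1/18)*(-5)) = 11*((89/18)*(-5)) = 11*(-445/18) = -4895/18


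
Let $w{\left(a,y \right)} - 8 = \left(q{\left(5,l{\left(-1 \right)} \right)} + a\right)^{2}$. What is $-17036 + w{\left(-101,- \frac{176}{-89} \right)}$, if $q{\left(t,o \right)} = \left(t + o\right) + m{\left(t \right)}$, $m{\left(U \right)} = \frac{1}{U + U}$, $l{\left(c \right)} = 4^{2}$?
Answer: $- \frac{1064399}{100} \approx -10644.0$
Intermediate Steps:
$l{\left(c \right)} = 16$
$m{\left(U \right)} = \frac{1}{2 U}$
$q{\left(t,o \right)} = o + t + \frac{1}{2 t}$ ($q{\left(t,o \right)} = \left(t + o\right) + \frac{1}{2 t} = \left(o + t\right) + \frac{1}{2 t} = o + t + \frac{1}{2 t}$)
$w{\left(a,y \right)} = 8 + \left(\frac{211}{10} + a\right)^{2}$ ($w{\left(a,y \right)} = 8 + \left(\left(16 + 5 + \frac{1}{2 \cdot 5}\right) + a\right)^{2} = 8 + \left(\left(16 + 5 + \frac{1}{2} \cdot \frac{1}{5}\right) + a\right)^{2} = 8 + \left(\left(16 + 5 + \frac{1}{10}\right) + a\right)^{2} = 8 + \left(\frac{211}{10} + a\right)^{2}$)
$-17036 + w{\left(-101,- \frac{176}{-89} \right)} = -17036 + \left(8 + \frac{\left(211 + 10 \left(-101\right)\right)^{2}}{100}\right) = -17036 + \left(8 + \frac{\left(211 - 1010\right)^{2}}{100}\right) = -17036 + \left(8 + \frac{\left(-799\right)^{2}}{100}\right) = -17036 + \left(8 + \frac{1}{100} \cdot 638401\right) = -17036 + \left(8 + \frac{638401}{100}\right) = -17036 + \frac{639201}{100} = - \frac{1064399}{100}$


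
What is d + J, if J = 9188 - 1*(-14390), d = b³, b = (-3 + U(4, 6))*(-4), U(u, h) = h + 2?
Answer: 15578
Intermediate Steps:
U(u, h) = 2 + h
b = -20 (b = (-3 + (2 + 6))*(-4) = (-3 + 8)*(-4) = 5*(-4) = -20)
d = -8000 (d = (-20)³ = -8000)
J = 23578 (J = 9188 + 14390 = 23578)
d + J = -8000 + 23578 = 15578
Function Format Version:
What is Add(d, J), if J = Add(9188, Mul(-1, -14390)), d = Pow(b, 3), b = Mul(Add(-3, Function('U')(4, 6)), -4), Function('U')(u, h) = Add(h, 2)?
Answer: 15578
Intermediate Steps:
Function('U')(u, h) = Add(2, h)
b = -20 (b = Mul(Add(-3, Add(2, 6)), -4) = Mul(Add(-3, 8), -4) = Mul(5, -4) = -20)
d = -8000 (d = Pow(-20, 3) = -8000)
J = 23578 (J = Add(9188, 14390) = 23578)
Add(d, J) = Add(-8000, 23578) = 15578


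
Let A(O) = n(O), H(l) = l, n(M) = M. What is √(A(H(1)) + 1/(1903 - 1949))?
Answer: 3*√230/46 ≈ 0.98907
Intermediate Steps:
A(O) = O
√(A(H(1)) + 1/(1903 - 1949)) = √(1 + 1/(1903 - 1949)) = √(1 + 1/(-46)) = √(1 - 1/46) = √(45/46) = 3*√230/46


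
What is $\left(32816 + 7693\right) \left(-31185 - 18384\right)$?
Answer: $-2007990621$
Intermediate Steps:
$\left(32816 + 7693\right) \left(-31185 - 18384\right) = 40509 \left(-49569\right) = -2007990621$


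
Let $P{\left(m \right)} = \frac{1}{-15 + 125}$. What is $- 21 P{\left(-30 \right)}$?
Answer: $- \frac{21}{110} \approx -0.19091$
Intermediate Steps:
$P{\left(m \right)} = \frac{1}{110}$
$- 21 P{\left(-30 \right)} = \left(-21\right) \frac{1}{110} = - \frac{21}{110}$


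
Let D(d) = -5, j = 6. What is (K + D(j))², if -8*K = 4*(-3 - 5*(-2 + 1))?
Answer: 36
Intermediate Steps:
K = -1 (K = -(-3 - 5*(-2 + 1))/2 = -(-3 - 5*(-1))/2 = -(-3 + 5)/2 = -2/2 = -⅛*8 = -1)
(K + D(j))² = (-1 - 5)² = (-6)² = 36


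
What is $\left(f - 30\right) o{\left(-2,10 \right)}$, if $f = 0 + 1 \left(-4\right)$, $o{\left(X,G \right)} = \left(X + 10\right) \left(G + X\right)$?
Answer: $-2176$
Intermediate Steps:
$o{\left(X,G \right)} = \left(10 + X\right) \left(G + X\right)$
$f = -4$ ($f = 0 - 4 = -4$)
$\left(f - 30\right) o{\left(-2,10 \right)} = \left(-4 - 30\right) \left(\left(-2\right)^{2} + 10 \cdot 10 + 10 \left(-2\right) + 10 \left(-2\right)\right) = - 34 \left(4 + 100 - 20 - 20\right) = \left(-34\right) 64 = -2176$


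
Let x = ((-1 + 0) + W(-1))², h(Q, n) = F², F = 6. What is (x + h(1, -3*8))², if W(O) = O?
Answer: 1600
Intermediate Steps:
h(Q, n) = 36 (h(Q, n) = 6² = 36)
x = 4 (x = ((-1 + 0) - 1)² = (-1 - 1)² = (-2)² = 4)
(x + h(1, -3*8))² = (4 + 36)² = 40² = 1600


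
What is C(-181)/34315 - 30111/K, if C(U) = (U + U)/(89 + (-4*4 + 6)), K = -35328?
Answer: 27204889833/31923381760 ≈ 0.85219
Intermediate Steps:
C(U) = 2*U/79 (C(U) = (2*U)/(89 + (-16 + 6)) = (2*U)/(89 - 10) = (2*U)/79 = (2*U)*(1/79) = 2*U/79)
C(-181)/34315 - 30111/K = ((2/79)*(-181))/34315 - 30111/(-35328) = -362/79*1/34315 - 30111*(-1/35328) = -362/2710885 + 10037/11776 = 27204889833/31923381760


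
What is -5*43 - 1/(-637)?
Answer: -136954/637 ≈ -215.00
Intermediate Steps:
-5*43 - 1/(-637) = -215 - 1*(-1/637) = -215 + 1/637 = -136954/637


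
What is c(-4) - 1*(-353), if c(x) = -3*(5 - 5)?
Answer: 353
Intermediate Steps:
c(x) = 0 (c(x) = -3*0 = 0)
c(-4) - 1*(-353) = 0 - 1*(-353) = 0 + 353 = 353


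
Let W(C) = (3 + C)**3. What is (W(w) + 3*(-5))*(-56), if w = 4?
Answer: -18368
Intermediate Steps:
(W(w) + 3*(-5))*(-56) = ((3 + 4)**3 + 3*(-5))*(-56) = (7**3 - 15)*(-56) = (343 - 15)*(-56) = 328*(-56) = -18368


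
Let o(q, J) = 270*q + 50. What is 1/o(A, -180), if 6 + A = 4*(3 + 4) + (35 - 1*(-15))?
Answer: 1/19490 ≈ 5.1308e-5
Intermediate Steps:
A = 72 (A = -6 + (4*(3 + 4) + (35 - 1*(-15))) = -6 + (4*7 + (35 + 15)) = -6 + (28 + 50) = -6 + 78 = 72)
o(q, J) = 50 + 270*q
1/o(A, -180) = 1/(50 + 270*72) = 1/(50 + 19440) = 1/19490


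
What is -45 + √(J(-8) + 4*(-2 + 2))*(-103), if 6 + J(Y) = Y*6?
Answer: -45 - 309*I*√6 ≈ -45.0 - 756.89*I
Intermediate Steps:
J(Y) = -6 + 6*Y (J(Y) = -6 + Y*6 = -6 + 6*Y)
-45 + √(J(-8) + 4*(-2 + 2))*(-103) = -45 + √((-6 + 6*(-8)) + 4*(-2 + 2))*(-103) = -45 + √((-6 - 48) + 4*0)*(-103) = -45 + √(-54 + 0)*(-103) = -45 + √(-54)*(-103) = -45 + (3*I*√6)*(-103) = -45 - 309*I*√6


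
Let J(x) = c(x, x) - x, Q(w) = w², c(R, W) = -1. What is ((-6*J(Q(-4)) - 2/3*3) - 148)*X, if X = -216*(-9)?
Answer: -93312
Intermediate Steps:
J(x) = -1 - x
X = 1944
((-6*J(Q(-4)) - 2/3*3) - 148)*X = ((-6*(-1 - 1*(-4)²) - 2/3*3) - 148)*1944 = ((-6*(-1 - 1*16) - 2*⅓*3) - 148)*1944 = ((-6*(-1 - 16) - ⅔*3) - 148)*1944 = ((-6*(-17) - 2) - 148)*1944 = ((102 - 2) - 148)*1944 = (100 - 148)*1944 = -48*1944 = -93312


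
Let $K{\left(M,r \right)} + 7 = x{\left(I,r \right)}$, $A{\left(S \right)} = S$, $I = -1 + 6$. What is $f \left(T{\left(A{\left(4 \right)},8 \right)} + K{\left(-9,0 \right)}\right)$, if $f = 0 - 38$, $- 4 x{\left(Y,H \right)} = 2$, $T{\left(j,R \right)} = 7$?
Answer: $19$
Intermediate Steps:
$I = 5$
$x{\left(Y,H \right)} = - \frac{1}{2}$ ($x{\left(Y,H \right)} = \left(- \frac{1}{4}\right) 2 = - \frac{1}{2}$)
$K{\left(M,r \right)} = - \frac{15}{2}$ ($K{\left(M,r \right)} = -7 - \frac{1}{2} = - \frac{15}{2}$)
$f = -38$ ($f = 0 - 38 = -38$)
$f \left(T{\left(A{\left(4 \right)},8 \right)} + K{\left(-9,0 \right)}\right) = - 38 \left(7 - \frac{15}{2}\right) = \left(-38\right) \left(- \frac{1}{2}\right) = 19$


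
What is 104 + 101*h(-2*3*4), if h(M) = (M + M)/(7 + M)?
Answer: 6616/17 ≈ 389.18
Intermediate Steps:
h(M) = 2*M/(7 + M) (h(M) = (2*M)/(7 + M) = 2*M/(7 + M))
104 + 101*h(-2*3*4) = 104 + 101*(2*(-2*3*4)/(7 - 2*3*4)) = 104 + 101*(2*(-6*4)/(7 - 6*4)) = 104 + 101*(2*(-24)/(7 - 24)) = 104 + 101*(2*(-24)/(-17)) = 104 + 101*(2*(-24)*(-1/17)) = 104 + 101*(48/17) = 104 + 4848/17 = 6616/17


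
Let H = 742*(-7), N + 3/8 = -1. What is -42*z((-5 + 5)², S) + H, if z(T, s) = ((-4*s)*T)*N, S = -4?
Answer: -5194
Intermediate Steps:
N = -11/8 (N = -3/8 - 1 = -11/8 ≈ -1.3750)
z(T, s) = 11*T*s/2 (z(T, s) = ((-4*s)*T)*(-11/8) = -4*T*s*(-11/8) = 11*T*s/2)
H = -5194
-42*z((-5 + 5)², S) + H = -231*(-5 + 5)²*(-4) - 5194 = -231*0²*(-4) - 5194 = -231*0*(-4) - 5194 = -42*0 - 5194 = 0 - 5194 = -5194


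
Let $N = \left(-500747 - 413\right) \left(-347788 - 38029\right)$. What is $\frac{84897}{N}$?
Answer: $\frac{84897}{193356047720} \approx 4.3907 \cdot 10^{-7}$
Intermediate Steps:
$N = 193356047720$ ($N = \left(-501160\right) \left(-385817\right) = 193356047720$)
$\frac{84897}{N} = \frac{84897}{193356047720}$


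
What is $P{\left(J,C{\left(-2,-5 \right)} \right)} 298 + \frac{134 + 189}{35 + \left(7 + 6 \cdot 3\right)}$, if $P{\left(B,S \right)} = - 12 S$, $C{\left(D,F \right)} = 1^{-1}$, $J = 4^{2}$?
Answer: $- \frac{214237}{60} \approx -3570.6$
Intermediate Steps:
$J = 16$
$C{\left(D,F \right)} = 1$
$P{\left(J,C{\left(-2,-5 \right)} \right)} 298 + \frac{134 + 189}{35 + \left(7 + 6 \cdot 3\right)} = \left(-12\right) 1 \cdot 298 + \frac{134 + 189}{35 + \left(7 + 6 \cdot 3\right)} = \left(-12\right) 298 + \frac{323}{35 + \left(7 + 18\right)} = -3576 + \frac{323}{35 + 25} = -3576 + \frac{323}{60} = - \frac{214237}{60}$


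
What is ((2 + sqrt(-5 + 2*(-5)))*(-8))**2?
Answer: -704 + 256*I*sqrt(15) ≈ -704.0 + 991.48*I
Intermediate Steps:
((2 + sqrt(-5 + 2*(-5)))*(-8))**2 = ((2 + sqrt(-5 - 10))*(-8))**2 = ((2 + sqrt(-15))*(-8))**2 = ((2 + I*sqrt(15))*(-8))**2 = (-16 - 8*I*sqrt(15))**2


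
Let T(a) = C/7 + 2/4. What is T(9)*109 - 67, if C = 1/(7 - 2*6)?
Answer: -1093/70 ≈ -15.614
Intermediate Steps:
C = -⅕ (C = 1/(7 - 12) = 1/(-5) = -⅕ ≈ -0.20000)
T(a) = 33/70 (T(a) = -⅕/7 + 2/4 = -⅕*⅐ + 2*(¼) = -1/35 + ½ = 33/70)
T(9)*109 - 67 = (33/70)*109 - 67 = 3597/70 - 67 = -1093/70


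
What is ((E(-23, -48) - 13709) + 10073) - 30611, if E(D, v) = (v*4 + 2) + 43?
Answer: -34394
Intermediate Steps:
E(D, v) = 45 + 4*v (E(D, v) = (4*v + 2) + 43 = (2 + 4*v) + 43 = 45 + 4*v)
((E(-23, -48) - 13709) + 10073) - 30611 = (((45 + 4*(-48)) - 13709) + 10073) - 30611 = (((45 - 192) - 13709) + 10073) - 30611 = ((-147 - 13709) + 10073) - 30611 = (-13856 + 10073) - 30611 = -3783 - 30611 = -34394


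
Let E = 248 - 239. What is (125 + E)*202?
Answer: 27068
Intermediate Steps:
E = 9
(125 + E)*202 = (125 + 9)*202 = 134*202 = 27068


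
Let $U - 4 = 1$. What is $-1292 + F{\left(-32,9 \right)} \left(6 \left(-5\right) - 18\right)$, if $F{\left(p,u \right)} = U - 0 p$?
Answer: $-1532$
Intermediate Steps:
$U = 5$ ($U = 4 + 1 = 5$)
$F{\left(p,u \right)} = 5$ ($F{\left(p,u \right)} = 5 - 0 p = 5 - 0 = 5 + 0 = 5$)
$-1292 + F{\left(-32,9 \right)} \left(6 \left(-5\right) - 18\right) = -1292 + 5 \left(6 \left(-5\right) - 18\right) = -1292 + 5 \left(-30 - 18\right) = -1292 + 5 \left(-48\right) = -1292 - 240 = -1532$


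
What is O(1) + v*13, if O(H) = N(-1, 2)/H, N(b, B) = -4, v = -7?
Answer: -95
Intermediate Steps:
O(H) = -4/H
O(1) + v*13 = -4/1 - 7*13 = -4*1 - 91 = -4 - 91 = -95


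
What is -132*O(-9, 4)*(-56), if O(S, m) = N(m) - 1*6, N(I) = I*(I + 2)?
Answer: 133056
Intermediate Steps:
N(I) = I*(2 + I)
O(S, m) = -6 + m*(2 + m) (O(S, m) = m*(2 + m) - 1*6 = m*(2 + m) - 6 = -6 + m*(2 + m))
-132*O(-9, 4)*(-56) = -132*(-6 + 4*(2 + 4))*(-56) = -132*(-6 + 4*6)*(-56) = -132*(-6 + 24)*(-56) = -132*18*(-56) = -2376*(-56) = 133056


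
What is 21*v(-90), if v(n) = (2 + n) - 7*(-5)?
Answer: -1113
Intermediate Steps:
v(n) = 37 + n (v(n) = (2 + n) + 35 = 37 + n)
21*v(-90) = 21*(37 - 90) = 21*(-53) = -1113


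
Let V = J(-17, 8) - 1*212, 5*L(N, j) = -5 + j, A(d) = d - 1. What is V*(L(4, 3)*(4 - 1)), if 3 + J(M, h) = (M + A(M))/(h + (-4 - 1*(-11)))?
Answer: 1304/5 ≈ 260.80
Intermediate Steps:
A(d) = -1 + d
J(M, h) = -3 + (-1 + 2*M)/(7 + h) (J(M, h) = -3 + (M + (-1 + M))/(h + (-4 - 1*(-11))) = -3 + (-1 + 2*M)/(h + (-4 + 11)) = -3 + (-1 + 2*M)/(h + 7) = -3 + (-1 + 2*M)/(7 + h))
L(N, j) = -1 + j/5 (L(N, j) = (-5 + j)/5 = -1 + j/5)
V = -652/3 (V = (-22 - 3*8 + 2*(-17))/(7 + 8) - 1*212 = (-22 - 24 - 34)/15 - 212 = (1/15)*(-80) - 212 = -16/3 - 212 = -652/3 ≈ -217.33)
V*(L(4, 3)*(4 - 1)) = -652*(-1 + (⅕)*3)*(4 - 1)/3 = -652*(-1 + ⅗)*3/3 = -(-1304)*3/15 = -652/3*(-6/5) = 1304/5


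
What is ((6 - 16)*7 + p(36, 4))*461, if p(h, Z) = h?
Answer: -15674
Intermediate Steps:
((6 - 16)*7 + p(36, 4))*461 = ((6 - 16)*7 + 36)*461 = (-10*7 + 36)*461 = (-70 + 36)*461 = -34*461 = -15674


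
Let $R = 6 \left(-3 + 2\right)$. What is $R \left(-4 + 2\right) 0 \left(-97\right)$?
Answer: $0$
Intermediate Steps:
$R = -6$ ($R = 6 \left(-1\right) = -6$)
$R \left(-4 + 2\right) 0 \left(-97\right) = - 6 \left(-4 + 2\right) 0 \left(-97\right) = - 6 \left(\left(-2\right) 0\right) \left(-97\right) = \left(-6\right) 0 \left(-97\right) = 0 \left(-97\right) = 0$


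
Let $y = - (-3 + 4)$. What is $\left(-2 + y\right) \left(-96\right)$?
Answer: $288$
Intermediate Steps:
$y = -1$ ($y = \left(-1\right) 1 = -1$)
$\left(-2 + y\right) \left(-96\right) = \left(-2 - 1\right) \left(-96\right) = \left(-3\right) \left(-96\right) = 288$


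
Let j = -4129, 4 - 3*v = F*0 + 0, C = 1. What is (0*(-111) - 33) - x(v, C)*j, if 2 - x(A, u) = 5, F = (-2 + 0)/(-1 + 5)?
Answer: -12420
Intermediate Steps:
F = -½ (F = -2/4 = -2*¼ = -½ ≈ -0.50000)
v = 4/3 (v = 4/3 - (-½*0 + 0)/3 = 4/3 - (0 + 0)/3 = 4/3 - ⅓*0 = 4/3 + 0 = 4/3 ≈ 1.3333)
x(A, u) = -3 (x(A, u) = 2 - 1*5 = 2 - 5 = -3)
(0*(-111) - 33) - x(v, C)*j = (0*(-111) - 33) - (-3)*(-4129) = (0 - 33) - 1*12387 = -33 - 12387 = -12420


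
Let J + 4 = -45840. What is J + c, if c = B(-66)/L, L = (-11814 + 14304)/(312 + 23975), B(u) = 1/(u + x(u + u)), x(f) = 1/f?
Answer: -165767624694/3615895 ≈ -45844.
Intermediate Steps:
B(u) = 1/(u + 1/(2*u)) (B(u) = 1/(u + 1/(u + u)) = 1/(u + 1/(2*u)))
J = -45844 (J = -4 - 45840 = -45844)
L = 2490/24287 ≈ 0.10252
c = -534314/3615895 (c = (2*(-66)/(1 + 2*(-66)**2))/(2490/24287) = (2*(-66)/(1 + 2*4356))*(24287/2490) = (2*(-66)/(1 + 8712))*(24287/2490) = (2*(-66)/8713)*(24287/2490) = (2*(-66)*(1/8713))*(24287/2490) = -132/8713*24287/2490 = -534314/3615895 ≈ -0.14777)
J + c = -45844 - 534314/3615895 = -165767624694/3615895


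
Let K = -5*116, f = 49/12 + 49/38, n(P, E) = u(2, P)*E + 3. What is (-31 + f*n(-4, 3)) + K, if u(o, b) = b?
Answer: -50111/76 ≈ -659.36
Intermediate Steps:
n(P, E) = 3 + E*P (n(P, E) = P*E + 3 = E*P + 3 = 3 + E*P)
f = 1225/228 (f = 49*(1/12) + 49*(1/38) = 49/12 + 49/38 = 1225/228 ≈ 5.3728)
K = -580
(-31 + f*n(-4, 3)) + K = (-31 + 1225*(3 + 3*(-4))/228) - 580 = (-31 + 1225*(3 - 12)/228) - 580 = (-31 + (1225/228)*(-9)) - 580 = (-31 - 3675/76) - 580 = -6031/76 - 580 = -50111/76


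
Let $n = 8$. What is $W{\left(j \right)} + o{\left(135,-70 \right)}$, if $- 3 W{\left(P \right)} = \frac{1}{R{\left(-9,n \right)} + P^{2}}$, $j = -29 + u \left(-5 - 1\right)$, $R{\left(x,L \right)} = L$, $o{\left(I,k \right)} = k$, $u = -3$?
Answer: $- \frac{27091}{387} \approx -70.003$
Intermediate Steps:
$j = -11$ ($j = -29 - 3 \left(-5 - 1\right) = -29 - -18 = -29 + 18 = -11$)
$W{\left(P \right)} = - \frac{1}{3 \left(8 + P^{2}\right)}$
$W{\left(j \right)} + o{\left(135,-70 \right)} = - \frac{1}{24 + 3 \left(-11\right)^{2}} - 70 = - \frac{1}{24 + 3 \cdot 121} - 70 = - \frac{1}{24 + 363} - 70 = - \frac{1}{387} - 70 = - \frac{27091}{387}$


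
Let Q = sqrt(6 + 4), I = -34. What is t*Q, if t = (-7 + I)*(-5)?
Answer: 205*sqrt(10) ≈ 648.27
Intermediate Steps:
t = 205 (t = (-7 - 34)*(-5) = -41*(-5) = 205)
Q = sqrt(10) ≈ 3.1623
t*Q = 205*sqrt(10)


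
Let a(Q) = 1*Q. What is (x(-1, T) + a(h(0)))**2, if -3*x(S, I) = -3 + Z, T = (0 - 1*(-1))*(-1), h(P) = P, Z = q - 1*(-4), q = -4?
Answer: 1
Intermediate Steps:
Z = 0 (Z = -4 - 1*(-4) = -4 + 4 = 0)
a(Q) = Q
T = -1 (T = (0 + 1)*(-1) = 1*(-1) = -1)
x(S, I) = 1 (x(S, I) = -(-3 + 0)/3 = -1/3*(-3) = 1)
(x(-1, T) + a(h(0)))**2 = (1 + 0)**2 = 1**2 = 1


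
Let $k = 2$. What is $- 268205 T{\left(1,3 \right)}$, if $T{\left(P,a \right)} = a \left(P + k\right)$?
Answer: $-2413845$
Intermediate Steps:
$T{\left(P,a \right)} = a \left(2 + P\right)$ ($T{\left(P,a \right)} = a \left(P + 2\right) = a \left(2 + P\right)$)
$- 268205 T{\left(1,3 \right)} = - 268205 \cdot 3 \left(2 + 1\right) = - 268205 \cdot 3 \cdot 3 = \left(-268205\right) 9 = -2413845$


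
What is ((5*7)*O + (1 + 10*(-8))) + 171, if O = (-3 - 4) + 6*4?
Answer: 687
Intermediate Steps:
O = 17 (O = -7 + 24 = 17)
((5*7)*O + (1 + 10*(-8))) + 171 = ((5*7)*17 + (1 + 10*(-8))) + 171 = (35*17 + (1 - 80)) + 171 = (595 - 79) + 171 = 516 + 171 = 687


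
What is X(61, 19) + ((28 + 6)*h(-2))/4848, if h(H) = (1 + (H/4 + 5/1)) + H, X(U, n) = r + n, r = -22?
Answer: -14425/4848 ≈ -2.9755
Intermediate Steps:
X(U, n) = -22 + n
h(H) = 6 + 5*H/4 (h(H) = (1 + (H*(¼) + 5*1)) + H = (1 + (H/4 + 5)) + H = (1 + (5 + H/4)) + H = (6 + H/4) + H = 6 + 5*H/4)
X(61, 19) + ((28 + 6)*h(-2))/4848 = (-22 + 19) + ((28 + 6)*(6 + (5/4)*(-2)))/4848 = -3 + (34*(6 - 5/2))*(1/4848) = -3 + (34*(7/2))*(1/4848) = -3 + 119*(1/4848) = -3 + 119/4848 = -14425/4848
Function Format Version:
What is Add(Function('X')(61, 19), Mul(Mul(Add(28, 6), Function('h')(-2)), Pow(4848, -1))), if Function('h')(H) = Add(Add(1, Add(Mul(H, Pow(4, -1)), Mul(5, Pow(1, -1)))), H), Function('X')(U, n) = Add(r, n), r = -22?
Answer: Rational(-14425, 4848) ≈ -2.9755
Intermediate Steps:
Function('X')(U, n) = Add(-22, n)
Function('h')(H) = Add(6, Mul(Rational(5, 4), H)) (Function('h')(H) = Add(Add(1, Add(Mul(H, Rational(1, 4)), Mul(5, 1))), H) = Add(Add(1, Add(Mul(Rational(1, 4), H), 5)), H) = Add(Add(1, Add(5, Mul(Rational(1, 4), H))), H) = Add(Add(6, Mul(Rational(1, 4), H)), H) = Add(6, Mul(Rational(5, 4), H)))
Add(Function('X')(61, 19), Mul(Mul(Add(28, 6), Function('h')(-2)), Pow(4848, -1))) = Add(Add(-22, 19), Mul(Mul(Add(28, 6), Add(6, Mul(Rational(5, 4), -2))), Pow(4848, -1))) = Add(-3, Mul(Mul(34, Add(6, Rational(-5, 2))), Rational(1, 4848))) = Add(-3, Mul(Mul(34, Rational(7, 2)), Rational(1, 4848))) = Add(-3, Mul(119, Rational(1, 4848))) = Add(-3, Rational(119, 4848)) = Rational(-14425, 4848)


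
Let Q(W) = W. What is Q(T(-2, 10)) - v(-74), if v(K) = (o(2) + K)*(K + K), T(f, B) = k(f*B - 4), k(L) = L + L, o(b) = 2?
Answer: -10704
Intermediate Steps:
k(L) = 2*L
T(f, B) = -8 + 2*B*f (T(f, B) = 2*(f*B - 4) = 2*(B*f - 4) = 2*(-4 + B*f) = -8 + 2*B*f)
v(K) = 2*K*(2 + K) (v(K) = (2 + K)*(K + K) = (2 + K)*(2*K) = 2*K*(2 + K))
Q(T(-2, 10)) - v(-74) = (-8 + 2*10*(-2)) - 2*(-74)*(2 - 74) = (-8 - 40) - 2*(-74)*(-72) = -48 - 1*10656 = -48 - 10656 = -10704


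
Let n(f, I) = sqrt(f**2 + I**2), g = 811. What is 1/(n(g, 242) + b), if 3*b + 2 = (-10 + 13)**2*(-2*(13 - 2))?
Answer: 120/1281313 + 9*sqrt(716285)/6406565 ≈ 0.0012826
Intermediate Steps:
n(f, I) = sqrt(I**2 + f**2)
b = -200/3 (b = -2/3 + ((-10 + 13)**2*(-2*(13 - 2)))/3 = -2/3 + (3**2*(-2*11))/3 = -2/3 + (9*(-22))/3 = -2/3 + (1/3)*(-198) = -2/3 - 66 = -200/3 ≈ -66.667)
1/(n(g, 242) + b) = 1/(sqrt(242**2 + 811**2) - 200/3) = 1/(sqrt(58564 + 657721) - 200/3) = 1/(sqrt(716285) - 200/3) = 1/(-200/3 + sqrt(716285))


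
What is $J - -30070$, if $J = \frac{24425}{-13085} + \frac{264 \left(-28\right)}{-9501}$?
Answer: $\frac{249212310223}{8288039} \approx 30069.0$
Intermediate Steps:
$J = - \frac{9022507}{8288039}$ ($J = 24425 \left(- \frac{1}{13085}\right) - - \frac{2464}{3167} = - \frac{4885}{2617} + \frac{2464}{3167} = - \frac{9022507}{8288039} \approx -1.0886$)
$J - -30070 = - \frac{9022507}{8288039} - -30070 = - \frac{9022507}{8288039} + 30070 = \frac{249212310223}{8288039}$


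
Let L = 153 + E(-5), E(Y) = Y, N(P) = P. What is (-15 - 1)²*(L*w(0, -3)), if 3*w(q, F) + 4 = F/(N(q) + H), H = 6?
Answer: -56832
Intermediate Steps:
w(q, F) = -4/3 + F/(3*(6 + q)) (w(q, F) = -4/3 + (F/(q + 6))/3 = -4/3 + (F/(6 + q))/3 = -4/3 + F/(3*(6 + q)))
L = 148 (L = 153 - 5 = 148)
(-15 - 1)²*(L*w(0, -3)) = (-15 - 1)²*(148*((-24 - 3 - 4*0)/(3*(6 + 0)))) = (-16)²*(148*((⅓)*(-24 - 3 + 0)/6)) = 256*(148*((⅓)*(⅙)*(-27))) = 256*(148*(-3/2)) = 256*(-222) = -56832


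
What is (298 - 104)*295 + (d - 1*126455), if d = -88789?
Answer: -158014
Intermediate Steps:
(298 - 104)*295 + (d - 1*126455) = (298 - 104)*295 + (-88789 - 1*126455) = 194*295 + (-88789 - 126455) = 57230 - 215244 = -158014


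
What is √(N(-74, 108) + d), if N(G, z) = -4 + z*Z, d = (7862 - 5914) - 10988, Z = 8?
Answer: 2*I*√2045 ≈ 90.443*I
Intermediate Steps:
d = -9040 (d = 1948 - 10988 = -9040)
N(G, z) = -4 + 8*z (N(G, z) = -4 + z*8 = -4 + 8*z)
√(N(-74, 108) + d) = √((-4 + 8*108) - 9040) = √((-4 + 864) - 9040) = √(860 - 9040) = √(-8180) = 2*I*√2045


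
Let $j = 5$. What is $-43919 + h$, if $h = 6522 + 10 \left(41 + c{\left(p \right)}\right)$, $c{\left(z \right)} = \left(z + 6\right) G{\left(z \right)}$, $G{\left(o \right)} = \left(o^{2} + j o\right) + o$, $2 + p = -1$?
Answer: $-37257$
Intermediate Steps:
$p = -3$ ($p = -2 - 1 = -3$)
$G{\left(o \right)} = o^{2} + 6 o$ ($G{\left(o \right)} = \left(o^{2} + 5 o\right) + o = o^{2} + 6 o$)
$c{\left(z \right)} = z \left(6 + z\right)^{2}$ ($c{\left(z \right)} = \left(z + 6\right) z \left(6 + z\right) = \left(6 + z\right) z \left(6 + z\right) = z \left(6 + z\right)^{2}$)
$h = 6662$ ($h = 6522 + 10 \left(41 - 3 \left(6 - 3\right)^{2}\right) = 6522 + 10 \left(41 - 3 \cdot 3^{2}\right) = 6522 + 10 \left(41 - 27\right) = 6522 + 10 \cdot 14 = 6522 + 140 = 6662$)
$-43919 + h = -43919 + 6662 = -37257$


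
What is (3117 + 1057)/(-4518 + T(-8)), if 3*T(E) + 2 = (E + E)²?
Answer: -6261/6650 ≈ -0.94150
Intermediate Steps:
T(E) = -⅔ + 4*E²/3 (T(E) = -⅔ + (E + E)²/3 = -⅔ + (2*E)²/3 = -⅔ + (4*E²)/3 = -⅔ + 4*E²/3)
(3117 + 1057)/(-4518 + T(-8)) = (3117 + 1057)/(-4518 + (-⅔ + (4/3)*(-8)²)) = 4174/(-4518 + (-⅔ + (4/3)*64)) = 4174/(-4518 + (-⅔ + 256/3)) = 4174/(-4518 + 254/3) = 4174/(-13300/3) = 4174*(-3/13300) = -6261/6650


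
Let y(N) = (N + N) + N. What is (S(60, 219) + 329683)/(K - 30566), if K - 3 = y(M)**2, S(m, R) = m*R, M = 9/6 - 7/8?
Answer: -21940672/1955807 ≈ -11.218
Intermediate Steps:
M = 5/8 (M = 9*(1/6) - 7*1/8 = 3/2 - 7/8 = 5/8 ≈ 0.62500)
y(N) = 3*N (y(N) = 2*N + N = 3*N)
S(m, R) = R*m
K = 417/64 (K = 3 + (3*(5/8))**2 = 3 + (15/8)**2 = 3 + 225/64 = 417/64 ≈ 6.5156)
(S(60, 219) + 329683)/(K - 30566) = (219*60 + 329683)/(417/64 - 30566) = (13140 + 329683)/(-1955807/64) = 342823*(-64/1955807) = -21940672/1955807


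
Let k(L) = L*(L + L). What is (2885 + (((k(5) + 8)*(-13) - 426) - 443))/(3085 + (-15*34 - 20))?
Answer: 1262/2555 ≈ 0.49393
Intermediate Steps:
k(L) = 2*L² (k(L) = L*(2*L) = 2*L²)
(2885 + (((k(5) + 8)*(-13) - 426) - 443))/(3085 + (-15*34 - 20)) = (2885 + (((2*5² + 8)*(-13) - 426) - 443))/(3085 + (-15*34 - 20)) = (2885 + (((2*25 + 8)*(-13) - 426) - 443))/(3085 + (-510 - 20)) = (2885 + (((50 + 8)*(-13) - 426) - 443))/(3085 - 530) = (2885 + ((58*(-13) - 426) - 443))/2555 = (2885 + ((-754 - 426) - 443))*(1/2555) = (2885 + (-1180 - 443))*(1/2555) = (2885 - 1623)*(1/2555) = 1262*(1/2555) = 1262/2555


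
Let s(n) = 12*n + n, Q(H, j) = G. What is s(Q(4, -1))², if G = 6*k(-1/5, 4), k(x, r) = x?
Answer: 6084/25 ≈ 243.36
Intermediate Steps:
G = -6/5 (G = 6*(-1/5) = 6*(-1*⅕) = 6*(-⅕) = -6/5 ≈ -1.2000)
Q(H, j) = -6/5
s(n) = 13*n
s(Q(4, -1))² = (13*(-6/5))² = (-78/5)² = 6084/25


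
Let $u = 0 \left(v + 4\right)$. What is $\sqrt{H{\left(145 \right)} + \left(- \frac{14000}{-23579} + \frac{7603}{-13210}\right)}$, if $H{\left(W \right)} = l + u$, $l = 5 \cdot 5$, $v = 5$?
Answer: $\frac{\sqrt{2427238530163845670}}{311478590} \approx 5.0018$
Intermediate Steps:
$u = 0$ ($u = 0 \left(5 + 4\right) = 0 \cdot 9 = 0$)
$l = 25$
$H{\left(W \right)} = 25$ ($H{\left(W \right)} = 25 + 0 = 25$)
$\sqrt{H{\left(145 \right)} + \left(- \frac{14000}{-23579} + \frac{7603}{-13210}\right)} = \sqrt{25 + \left(- \frac{14000}{-23579} + \frac{7603}{-13210}\right)} = \sqrt{25 + \left(\left(-14000\right) \left(- \frac{1}{23579}\right) + 7603 \left(- \frac{1}{13210}\right)\right)} = \sqrt{25 + \left(\frac{14000}{23579} - \frac{7603}{13210}\right)} = \sqrt{25 + \frac{5668863}{311478590}} = \sqrt{\frac{7792633613}{311478590}} = \frac{\sqrt{2427238530163845670}}{311478590}$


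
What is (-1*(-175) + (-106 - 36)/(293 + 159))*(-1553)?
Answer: -61310887/226 ≈ -2.7129e+5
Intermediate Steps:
(-1*(-175) + (-106 - 36)/(293 + 159))*(-1553) = (175 - 142/452)*(-1553) = (175 - 142*1/452)*(-1553) = (175 - 71/226)*(-1553) = (39479/226)*(-1553) = -61310887/226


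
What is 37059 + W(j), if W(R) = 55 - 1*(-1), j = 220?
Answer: 37115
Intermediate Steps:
W(R) = 56 (W(R) = 55 + 1 = 56)
37059 + W(j) = 37059 + 56 = 37115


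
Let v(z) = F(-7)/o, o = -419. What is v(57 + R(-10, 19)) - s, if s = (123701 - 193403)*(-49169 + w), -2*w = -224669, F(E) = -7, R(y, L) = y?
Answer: 1844757144346/419 ≈ 4.4028e+9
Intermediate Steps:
w = 224669/2 (w = -½*(-224669) = 224669/2 ≈ 1.1233e+5)
v(z) = 7/419 (v(z) = -7/(-419) = -7*(-1/419) = 7/419)
s = -4402761681 (s = (123701 - 193403)*(-49169 + 224669/2) = -69702*126331/2 = -4402761681)
v(57 + R(-10, 19)) - s = 7/419 - 1*(-4402761681) = 7/419 + 4402761681 = 1844757144346/419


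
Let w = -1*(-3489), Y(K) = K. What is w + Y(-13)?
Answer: 3476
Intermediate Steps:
w = 3489
w + Y(-13) = 3489 - 13 = 3476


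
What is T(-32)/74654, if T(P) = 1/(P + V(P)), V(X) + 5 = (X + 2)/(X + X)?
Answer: -16/43635263 ≈ -3.6668e-7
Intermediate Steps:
V(X) = -5 + (2 + X)/(2*X) (V(X) = -5 + (X + 2)/(X + X) = -5 + (2 + X)/((2*X)) = -5 + (2 + X)*(1/(2*X)) = -5 + (2 + X)/(2*X))
T(P) = 1/(-9/2 + P + 1/P) (T(P) = 1/(P + (-9/2 + 1/P)) = 1/(-9/2 + P + 1/P))
T(-32)/74654 = (2*(-32)/(2 - 32*(-9 + 2*(-32))))/74654 = (2*(-32)/(2 - 32*(-9 - 64)))*(1/74654) = (2*(-32)/(2 - 32*(-73)))*(1/74654) = (2*(-32)/(2 + 2336))*(1/74654) = (2*(-32)/2338)*(1/74654) = (2*(-32)*(1/2338))*(1/74654) = -32/1169*1/74654 = -16/43635263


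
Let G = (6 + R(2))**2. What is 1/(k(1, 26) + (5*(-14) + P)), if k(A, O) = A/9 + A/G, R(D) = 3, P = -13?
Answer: -81/6713 ≈ -0.012066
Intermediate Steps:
G = 81 (G = (6 + 3)**2 = 9**2 = 81)
k(A, O) = 10*A/81 (k(A, O) = A/9 + A/81 = 10*A/81)
1/(k(1, 26) + (5*(-14) + P)) = 1/((10/81)*1 + (5*(-14) - 13)) = 1/(10/81 + (-70 - 13)) = 1/(10/81 - 83) = 1/(-6713/81) = -81/6713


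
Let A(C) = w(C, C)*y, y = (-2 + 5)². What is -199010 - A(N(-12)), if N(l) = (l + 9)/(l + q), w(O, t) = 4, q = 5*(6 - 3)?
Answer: -199046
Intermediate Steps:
q = 15 (q = 5*3 = 15)
N(l) = (9 + l)/(15 + l) (N(l) = (l + 9)/(l + 15) = (9 + l)/(15 + l))
y = 9 (y = 3² = 9)
A(C) = 36 (A(C) = 4*9 = 36)
-199010 - A(N(-12)) = -199010 - 1*36 = -199010 - 36 = -199046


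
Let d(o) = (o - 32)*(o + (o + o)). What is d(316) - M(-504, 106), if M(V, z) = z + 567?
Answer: 268559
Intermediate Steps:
d(o) = 3*o*(-32 + o) (d(o) = (-32 + o)*(o + 2*o) = (-32 + o)*(3*o) = 3*o*(-32 + o))
M(V, z) = 567 + z
d(316) - M(-504, 106) = 3*316*(-32 + 316) - (567 + 106) = 3*316*284 - 1*673 = 269232 - 673 = 268559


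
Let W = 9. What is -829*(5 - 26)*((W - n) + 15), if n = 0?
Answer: 417816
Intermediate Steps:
-829*(5 - 26)*((W - n) + 15) = -829*(5 - 26)*((9 - 1*0) + 15) = -(-17409)*((9 + 0) + 15) = -(-17409)*(9 + 15) = -(-17409)*24 = -829*(-504) = 417816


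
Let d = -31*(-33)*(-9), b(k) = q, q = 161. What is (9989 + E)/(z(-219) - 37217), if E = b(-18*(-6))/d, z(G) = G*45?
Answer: -45984281/216695952 ≈ -0.21221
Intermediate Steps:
z(G) = 45*G
b(k) = 161
d = -9207 (d = 1023*(-9) = -9207)
E = -161/9207 (E = 161/(-9207) = 161*(-1/9207) = -161/9207 ≈ -0.017487)
(9989 + E)/(z(-219) - 37217) = (9989 - 161/9207)/(45*(-219) - 37217) = 91968562/(9207*(-9855 - 37217)) = (91968562/9207)/(-47072) = (91968562/9207)*(-1/47072) = -45984281/216695952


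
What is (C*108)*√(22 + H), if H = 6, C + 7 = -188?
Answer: -42120*√7 ≈ -1.1144e+5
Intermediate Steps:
C = -195 (C = -7 - 188 = -195)
(C*108)*√(22 + H) = (-195*108)*√(22 + 6) = -42120*√7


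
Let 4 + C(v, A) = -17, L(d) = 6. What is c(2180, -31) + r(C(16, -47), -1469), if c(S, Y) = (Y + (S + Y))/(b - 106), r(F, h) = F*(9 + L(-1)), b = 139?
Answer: -2759/11 ≈ -250.82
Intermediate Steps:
C(v, A) = -21 (C(v, A) = -4 - 17 = -21)
r(F, h) = 15*F (r(F, h) = F*(9 + 6) = F*15 = 15*F)
c(S, Y) = S/33 + 2*Y/33 (c(S, Y) = (Y + (S + Y))/(139 - 106) = (S + 2*Y)/33 = (S + 2*Y)*(1/33) = S/33 + 2*Y/33)
c(2180, -31) + r(C(16, -47), -1469) = ((1/33)*2180 + (2/33)*(-31)) + 15*(-21) = (2180/33 - 62/33) - 315 = 706/11 - 315 = -2759/11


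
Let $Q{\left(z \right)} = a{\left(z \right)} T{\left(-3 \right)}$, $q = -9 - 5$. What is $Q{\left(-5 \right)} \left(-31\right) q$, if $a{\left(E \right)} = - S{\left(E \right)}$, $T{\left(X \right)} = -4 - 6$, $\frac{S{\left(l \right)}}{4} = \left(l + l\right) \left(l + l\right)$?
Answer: $1736000$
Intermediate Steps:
$S{\left(l \right)} = 16 l^{2}$ ($S{\left(l \right)} = 4 \left(l + l\right) \left(l + l\right) = 4 \cdot 2 l 2 l = 4 \cdot 4 l^{2} = 16 l^{2}$)
$T{\left(X \right)} = -10$ ($T{\left(X \right)} = -4 - 6 = -10$)
$a{\left(E \right)} = - 16 E^{2}$
$q = -14$ ($q = -9 - 5 = -14$)
$Q{\left(z \right)} = 160 z^{2}$ ($Q{\left(z \right)} = - 16 z^{2} \left(-10\right) = 160 z^{2}$)
$Q{\left(-5 \right)} \left(-31\right) q = 160 \left(-5\right)^{2} \left(-31\right) \left(-14\right) = 160 \cdot 25 \left(-31\right) \left(-14\right) = 4000 \left(-31\right) \left(-14\right) = \left(-124000\right) \left(-14\right) = 1736000$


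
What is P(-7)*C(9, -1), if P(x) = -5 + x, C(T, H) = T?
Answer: -108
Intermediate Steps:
P(-7)*C(9, -1) = (-5 - 7)*9 = -12*9 = -108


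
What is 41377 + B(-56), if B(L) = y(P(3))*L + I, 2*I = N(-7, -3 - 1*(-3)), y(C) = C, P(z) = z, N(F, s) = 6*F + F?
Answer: 82369/2 ≈ 41185.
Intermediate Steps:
N(F, s) = 7*F
I = -49/2 (I = (7*(-7))/2 = (½)*(-49) = -49/2 ≈ -24.500)
B(L) = -49/2 + 3*L (B(L) = 3*L - 49/2 = -49/2 + 3*L)
41377 + B(-56) = 41377 + (-49/2 + 3*(-56)) = 41377 + (-49/2 - 168) = 41377 - 385/2 = 82369/2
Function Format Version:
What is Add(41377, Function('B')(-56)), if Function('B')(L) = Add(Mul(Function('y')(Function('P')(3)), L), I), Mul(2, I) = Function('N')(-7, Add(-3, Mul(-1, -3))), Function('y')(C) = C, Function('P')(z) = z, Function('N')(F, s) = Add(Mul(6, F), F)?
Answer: Rational(82369, 2) ≈ 41185.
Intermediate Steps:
Function('N')(F, s) = Mul(7, F)
I = Rational(-49, 2) (I = Mul(Rational(1, 2), Mul(7, -7)) = Mul(Rational(1, 2), -49) = Rational(-49, 2) ≈ -24.500)
Function('B')(L) = Add(Rational(-49, 2), Mul(3, L)) (Function('B')(L) = Add(Mul(3, L), Rational(-49, 2)) = Add(Rational(-49, 2), Mul(3, L)))
Add(41377, Function('B')(-56)) = Add(41377, Add(Rational(-49, 2), Mul(3, -56))) = Add(41377, Add(Rational(-49, 2), -168)) = Add(41377, Rational(-385, 2)) = Rational(82369, 2)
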